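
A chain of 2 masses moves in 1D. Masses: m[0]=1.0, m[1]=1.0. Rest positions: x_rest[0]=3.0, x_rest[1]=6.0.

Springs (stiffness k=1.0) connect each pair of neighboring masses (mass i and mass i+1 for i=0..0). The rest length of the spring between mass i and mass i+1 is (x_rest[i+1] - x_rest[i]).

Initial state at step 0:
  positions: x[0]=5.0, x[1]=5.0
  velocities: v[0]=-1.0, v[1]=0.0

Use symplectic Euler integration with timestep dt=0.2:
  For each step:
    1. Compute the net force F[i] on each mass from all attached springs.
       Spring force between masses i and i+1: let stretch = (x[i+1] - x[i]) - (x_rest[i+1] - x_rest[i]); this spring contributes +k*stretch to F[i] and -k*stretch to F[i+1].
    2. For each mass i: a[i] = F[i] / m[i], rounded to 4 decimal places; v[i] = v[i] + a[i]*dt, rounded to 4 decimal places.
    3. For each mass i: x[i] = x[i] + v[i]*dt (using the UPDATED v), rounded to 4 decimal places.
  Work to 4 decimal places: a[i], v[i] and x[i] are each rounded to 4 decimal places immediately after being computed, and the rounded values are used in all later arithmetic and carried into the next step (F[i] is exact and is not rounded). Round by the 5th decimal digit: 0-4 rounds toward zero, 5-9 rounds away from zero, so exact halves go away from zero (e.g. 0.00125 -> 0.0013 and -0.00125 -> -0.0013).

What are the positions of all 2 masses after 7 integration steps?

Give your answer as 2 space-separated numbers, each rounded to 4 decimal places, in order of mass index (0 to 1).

Answer: 1.6715 6.9285

Derivation:
Step 0: x=[5.0000 5.0000] v=[-1.0000 0.0000]
Step 1: x=[4.6800 5.1200] v=[-1.6000 0.6000]
Step 2: x=[4.2576 5.3424] v=[-2.1120 1.1120]
Step 3: x=[3.7586 5.6414] v=[-2.4950 1.4950]
Step 4: x=[3.2149 5.9851] v=[-2.7184 1.7184]
Step 5: x=[2.6620 6.3380] v=[-2.7644 1.7644]
Step 6: x=[2.1362 6.6638] v=[-2.6292 1.6292]
Step 7: x=[1.6715 6.9285] v=[-2.3237 1.3237]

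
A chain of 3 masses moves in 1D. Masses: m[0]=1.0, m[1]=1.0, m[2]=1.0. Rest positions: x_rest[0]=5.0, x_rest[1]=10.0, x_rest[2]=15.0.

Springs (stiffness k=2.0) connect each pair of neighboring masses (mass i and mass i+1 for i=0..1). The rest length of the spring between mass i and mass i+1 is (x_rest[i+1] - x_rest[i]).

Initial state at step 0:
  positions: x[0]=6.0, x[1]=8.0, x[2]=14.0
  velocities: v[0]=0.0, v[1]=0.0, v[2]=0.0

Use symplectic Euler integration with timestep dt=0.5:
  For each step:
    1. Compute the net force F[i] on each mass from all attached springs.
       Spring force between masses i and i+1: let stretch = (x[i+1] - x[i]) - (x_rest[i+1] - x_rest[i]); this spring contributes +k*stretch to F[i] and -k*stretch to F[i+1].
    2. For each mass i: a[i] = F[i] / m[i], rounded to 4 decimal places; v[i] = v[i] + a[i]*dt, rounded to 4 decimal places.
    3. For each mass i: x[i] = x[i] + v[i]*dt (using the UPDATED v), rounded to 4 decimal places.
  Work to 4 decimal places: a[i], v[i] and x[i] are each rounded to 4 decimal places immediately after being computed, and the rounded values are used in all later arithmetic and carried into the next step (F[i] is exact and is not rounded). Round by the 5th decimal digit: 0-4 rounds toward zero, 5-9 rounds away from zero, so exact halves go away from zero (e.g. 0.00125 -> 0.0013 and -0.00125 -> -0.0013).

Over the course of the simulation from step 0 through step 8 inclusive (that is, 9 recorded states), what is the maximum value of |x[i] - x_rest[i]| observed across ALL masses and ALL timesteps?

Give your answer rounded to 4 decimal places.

Step 0: x=[6.0000 8.0000 14.0000] v=[0.0000 0.0000 0.0000]
Step 1: x=[4.5000 10.0000 13.5000] v=[-3.0000 4.0000 -1.0000]
Step 2: x=[3.2500 11.0000 13.7500] v=[-2.5000 2.0000 0.5000]
Step 3: x=[3.3750 9.5000 15.1250] v=[0.2500 -3.0000 2.7500]
Step 4: x=[4.0625 7.7500 16.1875] v=[1.3750 -3.5000 2.1250]
Step 5: x=[4.0938 8.3750 15.5313] v=[0.0625 1.2500 -1.3125]
Step 6: x=[3.7657 10.4376 13.7969] v=[-0.6563 4.1251 -3.4688]
Step 7: x=[4.2735 10.8439 12.8829] v=[1.0156 0.8125 -1.8281]
Step 8: x=[5.5665 8.9845 13.4494] v=[2.5860 -3.7189 1.1329]
Max displacement = 2.2500

Answer: 2.2500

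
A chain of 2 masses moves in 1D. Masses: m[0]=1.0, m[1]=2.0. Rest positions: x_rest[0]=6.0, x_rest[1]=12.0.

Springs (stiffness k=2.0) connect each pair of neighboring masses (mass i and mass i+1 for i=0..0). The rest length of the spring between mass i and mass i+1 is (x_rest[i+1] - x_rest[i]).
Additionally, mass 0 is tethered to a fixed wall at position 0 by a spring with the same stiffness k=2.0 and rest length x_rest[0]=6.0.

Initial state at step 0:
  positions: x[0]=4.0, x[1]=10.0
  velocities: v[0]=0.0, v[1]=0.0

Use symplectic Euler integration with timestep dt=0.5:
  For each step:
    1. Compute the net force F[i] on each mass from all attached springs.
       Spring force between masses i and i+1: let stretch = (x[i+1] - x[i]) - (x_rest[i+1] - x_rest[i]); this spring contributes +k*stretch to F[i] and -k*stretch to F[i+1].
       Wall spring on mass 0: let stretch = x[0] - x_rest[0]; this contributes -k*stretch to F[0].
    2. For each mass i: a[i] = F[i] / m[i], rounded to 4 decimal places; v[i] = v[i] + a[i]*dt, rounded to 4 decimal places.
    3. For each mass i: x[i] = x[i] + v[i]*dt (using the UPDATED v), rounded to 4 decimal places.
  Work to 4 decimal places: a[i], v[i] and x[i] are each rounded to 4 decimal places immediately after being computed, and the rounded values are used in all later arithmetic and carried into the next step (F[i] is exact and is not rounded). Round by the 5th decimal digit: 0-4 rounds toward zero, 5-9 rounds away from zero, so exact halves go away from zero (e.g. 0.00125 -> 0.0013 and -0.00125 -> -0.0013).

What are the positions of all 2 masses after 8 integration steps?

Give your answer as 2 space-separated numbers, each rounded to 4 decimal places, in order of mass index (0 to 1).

Answer: 8.0840 13.8852

Derivation:
Step 0: x=[4.0000 10.0000] v=[0.0000 0.0000]
Step 1: x=[5.0000 10.0000] v=[2.0000 0.0000]
Step 2: x=[6.0000 10.2500] v=[2.0000 0.5000]
Step 3: x=[6.1250 10.9375] v=[0.2500 1.3750]
Step 4: x=[5.5938 11.9219] v=[-1.0625 1.9688]
Step 5: x=[5.4297 12.8243] v=[-0.3282 1.8048]
Step 6: x=[6.2481 13.3781] v=[1.6367 1.1075]
Step 7: x=[7.5074 13.6494] v=[2.5186 0.5425]
Step 8: x=[8.0840 13.8852] v=[1.1532 0.4715]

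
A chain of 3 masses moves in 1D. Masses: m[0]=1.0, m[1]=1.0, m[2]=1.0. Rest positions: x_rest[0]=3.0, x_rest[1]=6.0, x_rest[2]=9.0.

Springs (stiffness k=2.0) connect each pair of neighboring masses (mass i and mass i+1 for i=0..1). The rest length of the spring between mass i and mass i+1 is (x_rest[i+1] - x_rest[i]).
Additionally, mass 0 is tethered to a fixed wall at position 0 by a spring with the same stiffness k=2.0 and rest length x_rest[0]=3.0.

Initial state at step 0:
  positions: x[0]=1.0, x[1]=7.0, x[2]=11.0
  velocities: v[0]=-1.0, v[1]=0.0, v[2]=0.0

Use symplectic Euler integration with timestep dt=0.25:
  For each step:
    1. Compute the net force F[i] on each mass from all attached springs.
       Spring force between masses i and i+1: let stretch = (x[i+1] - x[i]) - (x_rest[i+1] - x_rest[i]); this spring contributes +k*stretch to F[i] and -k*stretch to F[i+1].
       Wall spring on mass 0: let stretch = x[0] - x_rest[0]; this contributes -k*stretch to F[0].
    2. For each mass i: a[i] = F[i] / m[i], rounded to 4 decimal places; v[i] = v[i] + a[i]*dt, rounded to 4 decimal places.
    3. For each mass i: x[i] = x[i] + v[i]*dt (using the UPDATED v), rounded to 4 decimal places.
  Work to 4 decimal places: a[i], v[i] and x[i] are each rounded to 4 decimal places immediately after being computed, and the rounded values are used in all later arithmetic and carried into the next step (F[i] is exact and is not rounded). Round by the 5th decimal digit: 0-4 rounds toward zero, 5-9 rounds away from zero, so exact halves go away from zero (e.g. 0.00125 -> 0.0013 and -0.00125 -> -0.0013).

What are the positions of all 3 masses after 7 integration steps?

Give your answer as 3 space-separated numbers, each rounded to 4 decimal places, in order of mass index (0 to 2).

Answer: 4.7645 6.7754 7.6883

Derivation:
Step 0: x=[1.0000 7.0000 11.0000] v=[-1.0000 0.0000 0.0000]
Step 1: x=[1.3750 6.7500 10.8750] v=[1.5000 -1.0000 -0.5000]
Step 2: x=[2.2500 6.3438 10.6094] v=[3.5000 -1.6250 -1.0625]
Step 3: x=[3.3555 5.9590 10.1856] v=[4.4219 -1.5391 -1.6953]
Step 4: x=[4.3670 5.7771 9.6085] v=[4.0459 -0.7276 -2.3086]
Step 5: x=[5.0089 5.8979 8.9274] v=[2.5675 0.4831 -2.7243]
Step 6: x=[5.1358 6.2863 8.2426] v=[0.5076 1.5534 -2.7391]
Step 7: x=[4.7645 6.7754 7.6883] v=[-1.4851 1.9563 -2.2173]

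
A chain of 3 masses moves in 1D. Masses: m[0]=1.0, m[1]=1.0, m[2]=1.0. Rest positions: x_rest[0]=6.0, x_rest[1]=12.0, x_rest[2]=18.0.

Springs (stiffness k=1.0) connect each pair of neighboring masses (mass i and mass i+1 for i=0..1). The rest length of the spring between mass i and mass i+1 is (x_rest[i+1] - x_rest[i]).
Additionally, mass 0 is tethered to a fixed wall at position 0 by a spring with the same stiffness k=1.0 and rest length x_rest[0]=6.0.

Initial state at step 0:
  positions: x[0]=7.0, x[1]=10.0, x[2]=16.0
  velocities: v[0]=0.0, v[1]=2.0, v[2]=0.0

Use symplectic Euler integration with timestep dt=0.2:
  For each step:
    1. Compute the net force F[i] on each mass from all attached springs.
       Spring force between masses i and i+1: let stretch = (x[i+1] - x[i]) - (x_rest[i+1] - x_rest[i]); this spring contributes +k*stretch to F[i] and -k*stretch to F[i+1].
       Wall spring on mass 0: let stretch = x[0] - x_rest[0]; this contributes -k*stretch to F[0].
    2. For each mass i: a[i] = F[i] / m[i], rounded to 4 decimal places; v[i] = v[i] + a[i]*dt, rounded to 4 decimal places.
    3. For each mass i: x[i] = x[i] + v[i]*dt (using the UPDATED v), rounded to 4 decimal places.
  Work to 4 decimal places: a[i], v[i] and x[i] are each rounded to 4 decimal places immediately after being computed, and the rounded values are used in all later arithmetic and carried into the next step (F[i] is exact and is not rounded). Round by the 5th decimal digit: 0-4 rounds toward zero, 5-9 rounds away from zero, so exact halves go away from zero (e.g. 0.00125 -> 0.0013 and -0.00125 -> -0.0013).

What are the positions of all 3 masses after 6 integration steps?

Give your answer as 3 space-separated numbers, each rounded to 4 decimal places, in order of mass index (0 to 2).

Step 0: x=[7.0000 10.0000 16.0000] v=[0.0000 2.0000 0.0000]
Step 1: x=[6.8400 10.5200 16.0000] v=[-0.8000 2.6000 0.0000]
Step 2: x=[6.5536 11.1120 16.0208] v=[-1.4320 2.9600 0.1040]
Step 3: x=[6.1874 11.7180 16.0852] v=[-1.8310 3.0301 0.3222]
Step 4: x=[5.7949 12.2775 16.2150] v=[-1.9624 2.7974 0.6488]
Step 5: x=[5.4299 12.7352 16.4273] v=[-1.8249 2.2884 1.0613]
Step 6: x=[5.1399 13.0484 16.7319] v=[-1.4498 1.5658 1.5229]

Answer: 5.1399 13.0484 16.7319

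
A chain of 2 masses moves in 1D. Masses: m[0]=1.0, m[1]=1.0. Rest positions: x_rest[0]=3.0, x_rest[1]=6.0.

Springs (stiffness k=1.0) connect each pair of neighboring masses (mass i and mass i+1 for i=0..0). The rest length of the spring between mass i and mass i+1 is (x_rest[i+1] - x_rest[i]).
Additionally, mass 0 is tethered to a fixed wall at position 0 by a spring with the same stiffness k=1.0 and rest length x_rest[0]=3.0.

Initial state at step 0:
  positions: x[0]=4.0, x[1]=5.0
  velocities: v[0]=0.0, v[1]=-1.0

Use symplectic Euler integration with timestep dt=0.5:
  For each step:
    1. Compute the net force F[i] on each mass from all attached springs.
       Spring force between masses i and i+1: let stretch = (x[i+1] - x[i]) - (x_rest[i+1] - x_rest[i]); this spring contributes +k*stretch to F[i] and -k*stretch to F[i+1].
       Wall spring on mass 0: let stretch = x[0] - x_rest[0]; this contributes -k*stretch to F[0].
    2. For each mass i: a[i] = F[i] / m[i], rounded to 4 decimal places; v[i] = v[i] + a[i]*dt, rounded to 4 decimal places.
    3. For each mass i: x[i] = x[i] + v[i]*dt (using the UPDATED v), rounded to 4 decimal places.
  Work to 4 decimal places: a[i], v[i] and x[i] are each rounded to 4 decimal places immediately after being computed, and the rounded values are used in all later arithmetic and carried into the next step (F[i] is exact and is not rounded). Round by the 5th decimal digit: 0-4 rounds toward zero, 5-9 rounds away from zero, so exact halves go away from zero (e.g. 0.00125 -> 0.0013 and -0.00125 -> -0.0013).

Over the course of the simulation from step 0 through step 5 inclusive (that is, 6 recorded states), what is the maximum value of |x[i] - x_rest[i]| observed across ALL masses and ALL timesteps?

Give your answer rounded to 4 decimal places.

Answer: 1.8320

Derivation:
Step 0: x=[4.0000 5.0000] v=[0.0000 -1.0000]
Step 1: x=[3.2500 5.0000] v=[-1.5000 0.0000]
Step 2: x=[2.1250 5.3125] v=[-2.2500 0.6250]
Step 3: x=[1.2656 5.5782] v=[-1.7188 0.5313]
Step 4: x=[1.1680 5.5157] v=[-0.1953 -0.1250]
Step 5: x=[1.8653 5.1163] v=[1.3946 -0.7989]
Max displacement = 1.8320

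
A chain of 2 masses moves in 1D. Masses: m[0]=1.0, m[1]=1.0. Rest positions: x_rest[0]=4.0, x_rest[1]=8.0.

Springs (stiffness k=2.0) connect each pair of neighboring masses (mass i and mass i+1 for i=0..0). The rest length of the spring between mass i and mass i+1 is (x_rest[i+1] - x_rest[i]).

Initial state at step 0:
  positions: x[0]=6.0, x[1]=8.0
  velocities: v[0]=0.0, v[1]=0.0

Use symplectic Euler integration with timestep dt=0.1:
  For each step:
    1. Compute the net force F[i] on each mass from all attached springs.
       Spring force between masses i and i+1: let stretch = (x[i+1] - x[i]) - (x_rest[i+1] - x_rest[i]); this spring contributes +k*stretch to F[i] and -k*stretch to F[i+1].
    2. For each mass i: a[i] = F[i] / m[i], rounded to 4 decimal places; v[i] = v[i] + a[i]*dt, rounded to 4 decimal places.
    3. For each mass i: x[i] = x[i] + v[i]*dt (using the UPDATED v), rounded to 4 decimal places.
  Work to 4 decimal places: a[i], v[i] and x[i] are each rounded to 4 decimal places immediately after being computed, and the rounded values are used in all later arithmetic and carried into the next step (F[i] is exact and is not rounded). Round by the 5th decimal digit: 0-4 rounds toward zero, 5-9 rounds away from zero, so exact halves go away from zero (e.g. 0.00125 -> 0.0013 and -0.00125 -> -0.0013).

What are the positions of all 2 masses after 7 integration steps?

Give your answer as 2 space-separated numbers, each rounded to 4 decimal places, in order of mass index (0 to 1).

Step 0: x=[6.0000 8.0000] v=[0.0000 0.0000]
Step 1: x=[5.9600 8.0400] v=[-0.4000 0.4000]
Step 2: x=[5.8816 8.1184] v=[-0.7840 0.7840]
Step 3: x=[5.7679 8.2321] v=[-1.1366 1.1366]
Step 4: x=[5.6235 8.3765] v=[-1.4438 1.4438]
Step 5: x=[5.4542 8.5458] v=[-1.6932 1.6932]
Step 6: x=[5.2667 8.7333] v=[-1.8749 1.8749]
Step 7: x=[5.0685 8.9315] v=[-1.9816 1.9816]

Answer: 5.0685 8.9315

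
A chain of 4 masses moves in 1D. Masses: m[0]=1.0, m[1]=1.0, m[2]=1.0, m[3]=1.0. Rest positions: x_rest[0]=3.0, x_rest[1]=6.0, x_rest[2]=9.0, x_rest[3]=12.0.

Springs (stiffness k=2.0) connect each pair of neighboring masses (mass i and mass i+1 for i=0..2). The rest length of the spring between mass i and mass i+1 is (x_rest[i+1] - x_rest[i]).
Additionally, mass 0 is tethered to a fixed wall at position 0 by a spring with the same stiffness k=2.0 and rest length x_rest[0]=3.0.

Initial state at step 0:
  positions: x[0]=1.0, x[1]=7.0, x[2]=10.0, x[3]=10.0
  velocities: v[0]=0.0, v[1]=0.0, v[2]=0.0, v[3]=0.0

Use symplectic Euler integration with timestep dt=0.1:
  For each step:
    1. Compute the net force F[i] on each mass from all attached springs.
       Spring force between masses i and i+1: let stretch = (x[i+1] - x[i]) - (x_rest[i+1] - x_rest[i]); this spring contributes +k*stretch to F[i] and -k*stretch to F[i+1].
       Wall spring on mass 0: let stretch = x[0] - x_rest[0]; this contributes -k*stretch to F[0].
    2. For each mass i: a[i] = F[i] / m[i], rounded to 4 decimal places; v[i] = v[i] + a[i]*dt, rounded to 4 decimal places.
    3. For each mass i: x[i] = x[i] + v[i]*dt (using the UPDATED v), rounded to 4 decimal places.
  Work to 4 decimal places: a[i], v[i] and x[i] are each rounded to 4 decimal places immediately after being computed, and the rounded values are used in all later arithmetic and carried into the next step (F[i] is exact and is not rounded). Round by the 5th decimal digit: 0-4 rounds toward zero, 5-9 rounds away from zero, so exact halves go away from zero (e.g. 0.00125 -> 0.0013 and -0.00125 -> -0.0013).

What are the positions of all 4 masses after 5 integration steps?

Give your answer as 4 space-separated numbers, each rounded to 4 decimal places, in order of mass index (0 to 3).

Step 0: x=[1.0000 7.0000 10.0000 10.0000] v=[0.0000 0.0000 0.0000 0.0000]
Step 1: x=[1.1000 6.9400 9.9400 10.0600] v=[1.0000 -0.6000 -0.6000 0.6000]
Step 2: x=[1.2948 6.8232 9.8224 10.1776] v=[1.9480 -1.1680 -1.1760 1.1760]
Step 3: x=[1.5743 6.6558 9.6519 10.3481] v=[2.7947 -1.6738 -1.7048 1.7050]
Step 4: x=[1.9239 6.4467 9.4354 10.5647] v=[3.4961 -2.0909 -2.1648 2.1658]
Step 5: x=[2.3255 6.2069 9.1817 10.8187] v=[4.0159 -2.3977 -2.5367 2.5399]

Answer: 2.3255 6.2069 9.1817 10.8187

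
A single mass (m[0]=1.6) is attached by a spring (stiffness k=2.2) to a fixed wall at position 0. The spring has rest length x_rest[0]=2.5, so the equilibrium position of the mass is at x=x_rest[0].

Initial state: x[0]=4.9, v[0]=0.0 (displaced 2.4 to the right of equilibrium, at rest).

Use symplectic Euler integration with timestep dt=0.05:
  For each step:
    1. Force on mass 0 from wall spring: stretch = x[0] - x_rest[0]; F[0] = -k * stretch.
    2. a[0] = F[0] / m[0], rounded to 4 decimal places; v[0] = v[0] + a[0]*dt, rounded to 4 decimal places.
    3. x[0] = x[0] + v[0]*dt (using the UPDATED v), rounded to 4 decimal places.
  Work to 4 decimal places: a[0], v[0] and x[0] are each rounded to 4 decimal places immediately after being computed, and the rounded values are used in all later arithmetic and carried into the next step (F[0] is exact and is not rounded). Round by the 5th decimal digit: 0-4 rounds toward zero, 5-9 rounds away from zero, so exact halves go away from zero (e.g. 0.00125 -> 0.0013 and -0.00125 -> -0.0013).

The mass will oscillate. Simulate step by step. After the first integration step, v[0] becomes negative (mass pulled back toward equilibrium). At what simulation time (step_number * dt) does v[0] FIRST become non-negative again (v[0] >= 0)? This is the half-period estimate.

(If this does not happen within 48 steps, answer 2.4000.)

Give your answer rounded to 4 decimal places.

Answer: 2.4000

Derivation:
Step 0: x=[4.9000] v=[0.0000]
Step 1: x=[4.8918] v=[-0.1650]
Step 2: x=[4.8753] v=[-0.3294]
Step 3: x=[4.8507] v=[-0.4927]
Step 4: x=[4.8180] v=[-0.6543]
Step 5: x=[4.7773] v=[-0.8137]
Step 6: x=[4.7288] v=[-0.9703]
Step 7: x=[4.6726] v=[-1.1235]
Step 8: x=[4.6090] v=[-1.2729]
Step 9: x=[4.5381] v=[-1.4179]
Step 10: x=[4.4602] v=[-1.5580]
Step 11: x=[4.3756] v=[-1.6928]
Step 12: x=[4.2845] v=[-1.8218]
Step 13: x=[4.1873] v=[-1.9445]
Step 14: x=[4.0843] v=[-2.0605]
Step 15: x=[3.9758] v=[-2.1694]
Step 16: x=[3.8623] v=[-2.2709]
Step 17: x=[3.7441] v=[-2.3646]
Step 18: x=[3.6216] v=[-2.4501]
Step 19: x=[3.4952] v=[-2.5272]
Step 20: x=[3.3654] v=[-2.5956]
Step 21: x=[3.2326] v=[-2.6551]
Step 22: x=[3.0973] v=[-2.7055]
Step 23: x=[2.9600] v=[-2.7466]
Step 24: x=[2.8211] v=[-2.7782]
Step 25: x=[2.6811] v=[-2.8003]
Step 26: x=[2.5405] v=[-2.8128]
Step 27: x=[2.3997] v=[-2.8156]
Step 28: x=[2.2593] v=[-2.8087]
Step 29: x=[2.1197] v=[-2.7922]
Step 30: x=[1.9814] v=[-2.7661]
Step 31: x=[1.8449] v=[-2.7304]
Step 32: x=[1.7106] v=[-2.6854]
Step 33: x=[1.5790] v=[-2.6311]
Step 34: x=[1.4506] v=[-2.5678]
Step 35: x=[1.3258] v=[-2.4957]
Step 36: x=[1.2051] v=[-2.4150]
Step 37: x=[1.0888] v=[-2.3260]
Step 38: x=[0.9774] v=[-2.2290]
Step 39: x=[0.8712] v=[-2.1243]
Step 40: x=[0.7706] v=[-2.0123]
Step 41: x=[0.6759] v=[-1.8934]
Step 42: x=[0.5875] v=[-1.7680]
Step 43: x=[0.5057] v=[-1.6365]
Step 44: x=[0.4307] v=[-1.4994]
Step 45: x=[0.3628] v=[-1.3571]
Step 46: x=[0.3023] v=[-1.2102]
Step 47: x=[0.2493] v=[-1.0591]
Step 48: x=[0.2041] v=[-0.9044]
v[0] did not become non-negative within 48 steps; using fallback time=2.4000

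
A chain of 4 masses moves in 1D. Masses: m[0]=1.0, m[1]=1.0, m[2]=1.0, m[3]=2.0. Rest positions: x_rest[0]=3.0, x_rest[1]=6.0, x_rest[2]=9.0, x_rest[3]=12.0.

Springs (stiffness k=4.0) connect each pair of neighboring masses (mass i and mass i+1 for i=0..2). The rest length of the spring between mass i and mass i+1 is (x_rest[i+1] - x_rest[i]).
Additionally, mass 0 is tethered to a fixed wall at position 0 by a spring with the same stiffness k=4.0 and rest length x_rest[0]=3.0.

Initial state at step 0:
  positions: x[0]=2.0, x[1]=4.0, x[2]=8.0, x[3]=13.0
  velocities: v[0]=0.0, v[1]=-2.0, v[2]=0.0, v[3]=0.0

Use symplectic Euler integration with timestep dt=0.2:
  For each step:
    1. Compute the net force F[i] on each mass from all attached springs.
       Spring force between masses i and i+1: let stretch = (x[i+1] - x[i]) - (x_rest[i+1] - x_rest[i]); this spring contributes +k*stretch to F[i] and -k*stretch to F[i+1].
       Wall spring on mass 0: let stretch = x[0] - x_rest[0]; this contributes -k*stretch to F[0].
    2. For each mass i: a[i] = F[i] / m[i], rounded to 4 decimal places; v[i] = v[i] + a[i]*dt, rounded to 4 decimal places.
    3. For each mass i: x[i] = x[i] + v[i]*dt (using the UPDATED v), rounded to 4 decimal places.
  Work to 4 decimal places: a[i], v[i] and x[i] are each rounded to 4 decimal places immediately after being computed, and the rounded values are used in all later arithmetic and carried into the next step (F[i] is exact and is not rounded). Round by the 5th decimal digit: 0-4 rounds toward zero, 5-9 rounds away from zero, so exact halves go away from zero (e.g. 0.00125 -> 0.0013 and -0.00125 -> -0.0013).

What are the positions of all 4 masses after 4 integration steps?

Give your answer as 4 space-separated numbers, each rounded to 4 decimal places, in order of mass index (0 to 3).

Step 0: x=[2.0000 4.0000 8.0000 13.0000] v=[0.0000 -2.0000 0.0000 0.0000]
Step 1: x=[2.0000 3.9200 8.1600 12.8400] v=[0.0000 -0.4000 0.8000 -0.8000]
Step 2: x=[1.9872 4.2112 8.3904 12.5456] v=[-0.0640 1.4560 1.1520 -1.4720]
Step 3: x=[2.0123 4.8152 8.6170 12.1588] v=[0.1254 3.0202 1.1328 -1.9341]
Step 4: x=[2.1639 5.5791 8.8020 11.7286] v=[0.7579 3.8193 0.9248 -2.1508]

Answer: 2.1639 5.5791 8.8020 11.7286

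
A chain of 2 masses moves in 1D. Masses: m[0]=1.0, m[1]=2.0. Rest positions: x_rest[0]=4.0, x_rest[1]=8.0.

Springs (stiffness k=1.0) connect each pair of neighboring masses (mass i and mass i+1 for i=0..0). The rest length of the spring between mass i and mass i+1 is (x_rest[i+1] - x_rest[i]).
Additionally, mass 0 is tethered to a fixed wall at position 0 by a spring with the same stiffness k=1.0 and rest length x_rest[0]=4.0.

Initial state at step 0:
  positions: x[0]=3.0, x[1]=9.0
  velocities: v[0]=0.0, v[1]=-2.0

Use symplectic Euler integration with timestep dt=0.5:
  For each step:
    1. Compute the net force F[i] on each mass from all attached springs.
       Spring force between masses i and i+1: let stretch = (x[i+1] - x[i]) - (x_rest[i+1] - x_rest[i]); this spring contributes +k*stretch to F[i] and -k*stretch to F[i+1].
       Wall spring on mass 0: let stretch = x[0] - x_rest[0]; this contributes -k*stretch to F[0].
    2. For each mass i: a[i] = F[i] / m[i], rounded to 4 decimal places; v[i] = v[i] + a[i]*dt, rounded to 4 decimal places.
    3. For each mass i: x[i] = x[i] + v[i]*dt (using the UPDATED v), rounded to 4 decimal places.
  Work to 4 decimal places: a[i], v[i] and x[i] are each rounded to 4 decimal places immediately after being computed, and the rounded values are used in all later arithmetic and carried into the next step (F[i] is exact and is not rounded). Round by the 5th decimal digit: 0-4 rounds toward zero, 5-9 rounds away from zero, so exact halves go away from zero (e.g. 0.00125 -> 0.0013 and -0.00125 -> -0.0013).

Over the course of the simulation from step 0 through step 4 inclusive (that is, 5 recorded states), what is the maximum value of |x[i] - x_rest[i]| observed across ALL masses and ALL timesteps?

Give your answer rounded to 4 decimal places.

Answer: 3.0830

Derivation:
Step 0: x=[3.0000 9.0000] v=[0.0000 -2.0000]
Step 1: x=[3.7500 7.7500] v=[1.5000 -2.5000]
Step 2: x=[4.5625 6.5000] v=[1.6250 -2.5000]
Step 3: x=[4.7188 5.5078] v=[0.3125 -1.9844]
Step 4: x=[3.8926 4.9170] v=[-1.6524 -1.1817]
Max displacement = 3.0830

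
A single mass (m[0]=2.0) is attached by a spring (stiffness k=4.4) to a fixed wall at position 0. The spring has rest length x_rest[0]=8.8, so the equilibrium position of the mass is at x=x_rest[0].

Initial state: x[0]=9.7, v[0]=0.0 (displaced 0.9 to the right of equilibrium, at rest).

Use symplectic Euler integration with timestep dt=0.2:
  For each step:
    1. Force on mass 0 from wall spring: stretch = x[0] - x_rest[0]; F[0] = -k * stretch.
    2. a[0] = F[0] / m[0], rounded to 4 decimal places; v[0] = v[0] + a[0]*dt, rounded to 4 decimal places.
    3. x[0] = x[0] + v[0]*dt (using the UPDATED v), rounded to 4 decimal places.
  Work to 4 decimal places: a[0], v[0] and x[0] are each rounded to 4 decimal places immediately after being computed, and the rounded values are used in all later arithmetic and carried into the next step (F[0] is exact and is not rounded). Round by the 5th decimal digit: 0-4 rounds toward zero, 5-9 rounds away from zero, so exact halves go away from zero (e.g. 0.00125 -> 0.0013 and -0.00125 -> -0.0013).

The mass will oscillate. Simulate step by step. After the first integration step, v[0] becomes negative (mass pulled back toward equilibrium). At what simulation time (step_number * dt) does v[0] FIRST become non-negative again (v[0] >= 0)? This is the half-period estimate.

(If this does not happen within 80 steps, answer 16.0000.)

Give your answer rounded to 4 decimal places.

Step 0: x=[9.7000] v=[0.0000]
Step 1: x=[9.6208] v=[-0.3960]
Step 2: x=[9.4694] v=[-0.7572]
Step 3: x=[9.2591] v=[-1.0517]
Step 4: x=[9.0084] v=[-1.2537]
Step 5: x=[8.7393] v=[-1.3454]
Step 6: x=[8.4756] v=[-1.3187]
Step 7: x=[8.2404] v=[-1.1760]
Step 8: x=[8.0544] v=[-0.9298]
Step 9: x=[7.9341] v=[-0.6017]
Step 10: x=[7.8900] v=[-0.2207]
Step 11: x=[7.9259] v=[0.1797]
First v>=0 after going negative at step 11, time=2.2000

Answer: 2.2000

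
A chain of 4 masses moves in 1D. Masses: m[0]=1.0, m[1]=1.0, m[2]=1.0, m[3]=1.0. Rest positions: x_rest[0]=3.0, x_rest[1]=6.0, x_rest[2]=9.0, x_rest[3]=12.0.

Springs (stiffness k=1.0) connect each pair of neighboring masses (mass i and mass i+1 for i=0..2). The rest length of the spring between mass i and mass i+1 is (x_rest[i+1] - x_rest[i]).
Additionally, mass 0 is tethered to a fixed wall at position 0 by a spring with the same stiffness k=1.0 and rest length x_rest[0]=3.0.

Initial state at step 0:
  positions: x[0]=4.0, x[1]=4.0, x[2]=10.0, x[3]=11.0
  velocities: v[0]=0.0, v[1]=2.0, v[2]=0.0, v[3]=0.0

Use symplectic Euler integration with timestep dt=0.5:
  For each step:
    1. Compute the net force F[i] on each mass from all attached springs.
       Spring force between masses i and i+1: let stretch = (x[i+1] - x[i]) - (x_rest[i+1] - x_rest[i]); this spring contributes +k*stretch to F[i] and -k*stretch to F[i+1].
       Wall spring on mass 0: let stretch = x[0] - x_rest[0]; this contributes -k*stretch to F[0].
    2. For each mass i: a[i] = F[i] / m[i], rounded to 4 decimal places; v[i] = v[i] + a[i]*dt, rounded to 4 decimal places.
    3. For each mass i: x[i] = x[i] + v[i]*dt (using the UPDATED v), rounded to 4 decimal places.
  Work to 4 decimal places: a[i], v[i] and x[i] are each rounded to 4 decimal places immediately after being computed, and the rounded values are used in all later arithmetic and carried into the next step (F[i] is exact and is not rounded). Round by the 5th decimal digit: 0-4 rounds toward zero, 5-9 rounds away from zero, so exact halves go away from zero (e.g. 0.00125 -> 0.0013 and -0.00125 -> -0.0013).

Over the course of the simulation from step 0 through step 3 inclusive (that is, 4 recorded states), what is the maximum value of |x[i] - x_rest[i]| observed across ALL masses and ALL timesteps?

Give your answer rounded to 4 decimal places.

Step 0: x=[4.0000 4.0000 10.0000 11.0000] v=[0.0000 2.0000 0.0000 0.0000]
Step 1: x=[3.0000 6.5000 8.7500 11.5000] v=[-2.0000 5.0000 -2.5000 1.0000]
Step 2: x=[2.1250 8.6875 7.6250 12.0625] v=[-1.7500 4.3750 -2.2500 1.1250]
Step 3: x=[2.3594 8.9688 7.8750 12.2657] v=[0.4688 0.5625 0.5000 0.4063]
Max displacement = 2.9688

Answer: 2.9688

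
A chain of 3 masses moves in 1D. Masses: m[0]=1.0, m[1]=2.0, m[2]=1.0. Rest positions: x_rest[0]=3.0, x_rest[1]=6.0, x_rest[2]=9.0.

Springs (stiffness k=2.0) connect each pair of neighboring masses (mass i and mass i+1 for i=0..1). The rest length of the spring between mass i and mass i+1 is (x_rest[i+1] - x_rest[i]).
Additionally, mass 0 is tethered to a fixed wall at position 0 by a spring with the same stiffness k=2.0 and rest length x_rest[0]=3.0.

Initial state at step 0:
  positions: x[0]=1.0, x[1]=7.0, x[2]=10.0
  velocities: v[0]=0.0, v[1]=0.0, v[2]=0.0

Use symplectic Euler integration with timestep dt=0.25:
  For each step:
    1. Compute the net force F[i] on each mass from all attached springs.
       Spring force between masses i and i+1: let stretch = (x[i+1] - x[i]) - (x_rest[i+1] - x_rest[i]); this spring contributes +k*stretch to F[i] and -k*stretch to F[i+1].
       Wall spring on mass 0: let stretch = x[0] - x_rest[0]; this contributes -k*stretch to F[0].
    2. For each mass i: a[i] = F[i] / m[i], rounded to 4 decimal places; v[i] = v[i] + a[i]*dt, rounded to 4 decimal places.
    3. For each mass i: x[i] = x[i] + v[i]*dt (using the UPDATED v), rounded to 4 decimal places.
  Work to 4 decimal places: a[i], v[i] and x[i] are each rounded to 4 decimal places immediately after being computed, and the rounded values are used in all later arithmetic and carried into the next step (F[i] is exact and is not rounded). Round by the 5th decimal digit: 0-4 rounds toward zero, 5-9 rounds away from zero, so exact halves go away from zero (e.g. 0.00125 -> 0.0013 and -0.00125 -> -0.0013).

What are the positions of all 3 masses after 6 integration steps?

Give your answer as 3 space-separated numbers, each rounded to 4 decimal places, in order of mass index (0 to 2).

Answer: 5.3189 5.9870 9.0999

Derivation:
Step 0: x=[1.0000 7.0000 10.0000] v=[0.0000 0.0000 0.0000]
Step 1: x=[1.6250 6.8125 10.0000] v=[2.5000 -0.7500 0.0000]
Step 2: x=[2.6953 6.5000 9.9766] v=[4.2813 -1.2500 -0.0938]
Step 3: x=[3.9043 6.1670 9.8936] v=[4.8360 -1.3320 -0.3321]
Step 4: x=[4.9081 5.9255 9.7198] v=[4.0152 -0.9660 -0.6954]
Step 5: x=[5.4256 5.8576 9.4467] v=[2.0699 -0.2718 -1.0926]
Step 6: x=[5.3189 5.9870 9.0999] v=[-0.4269 0.5175 -1.3872]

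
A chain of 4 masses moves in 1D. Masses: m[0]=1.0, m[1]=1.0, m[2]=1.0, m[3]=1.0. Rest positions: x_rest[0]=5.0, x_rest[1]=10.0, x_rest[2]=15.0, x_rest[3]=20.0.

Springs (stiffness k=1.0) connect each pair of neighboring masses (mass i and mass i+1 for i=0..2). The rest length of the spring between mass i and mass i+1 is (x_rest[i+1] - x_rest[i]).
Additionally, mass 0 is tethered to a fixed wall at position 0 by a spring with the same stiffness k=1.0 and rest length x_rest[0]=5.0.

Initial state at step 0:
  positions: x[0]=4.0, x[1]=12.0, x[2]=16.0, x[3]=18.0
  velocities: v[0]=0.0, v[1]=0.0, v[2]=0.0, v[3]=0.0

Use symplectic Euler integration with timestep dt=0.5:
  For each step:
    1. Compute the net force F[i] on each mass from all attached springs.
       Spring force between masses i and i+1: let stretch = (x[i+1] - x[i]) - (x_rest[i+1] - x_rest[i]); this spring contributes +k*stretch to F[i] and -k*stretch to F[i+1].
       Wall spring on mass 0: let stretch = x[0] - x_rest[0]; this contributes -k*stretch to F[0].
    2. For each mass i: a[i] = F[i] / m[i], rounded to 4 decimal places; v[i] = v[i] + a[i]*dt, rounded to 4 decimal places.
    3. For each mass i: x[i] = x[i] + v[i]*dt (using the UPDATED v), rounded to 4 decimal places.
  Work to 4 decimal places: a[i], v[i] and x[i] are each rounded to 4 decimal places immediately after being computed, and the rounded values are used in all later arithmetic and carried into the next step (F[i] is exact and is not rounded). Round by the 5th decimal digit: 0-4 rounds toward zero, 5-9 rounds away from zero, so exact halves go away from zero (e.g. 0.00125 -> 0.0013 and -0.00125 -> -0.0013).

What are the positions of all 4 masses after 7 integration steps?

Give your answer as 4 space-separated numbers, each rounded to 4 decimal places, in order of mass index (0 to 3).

Answer: 2.3242 10.0075 16.2288 19.8009

Derivation:
Step 0: x=[4.0000 12.0000 16.0000 18.0000] v=[0.0000 0.0000 0.0000 0.0000]
Step 1: x=[5.0000 11.0000 15.5000 18.7500] v=[2.0000 -2.0000 -1.0000 1.5000]
Step 2: x=[6.2500 9.6250 14.6875 19.9375] v=[2.5000 -2.7500 -1.6250 2.3750]
Step 3: x=[6.7813 8.6719 13.9219 21.0625] v=[1.0625 -1.9063 -1.5313 2.2500]
Step 4: x=[6.0899 8.5586 13.6289 21.6524] v=[-1.3829 -0.2266 -0.5860 1.1797]
Step 5: x=[4.4932 9.0957 14.0742 21.4864] v=[-3.1935 1.0742 0.8906 -0.3321]
Step 6: x=[2.9238 9.7268 15.1280 20.7173] v=[-3.1389 1.2622 2.1075 -1.5382]
Step 7: x=[2.3242 10.0075 16.2288 19.8009] v=[-1.1993 0.5613 2.2016 -1.8329]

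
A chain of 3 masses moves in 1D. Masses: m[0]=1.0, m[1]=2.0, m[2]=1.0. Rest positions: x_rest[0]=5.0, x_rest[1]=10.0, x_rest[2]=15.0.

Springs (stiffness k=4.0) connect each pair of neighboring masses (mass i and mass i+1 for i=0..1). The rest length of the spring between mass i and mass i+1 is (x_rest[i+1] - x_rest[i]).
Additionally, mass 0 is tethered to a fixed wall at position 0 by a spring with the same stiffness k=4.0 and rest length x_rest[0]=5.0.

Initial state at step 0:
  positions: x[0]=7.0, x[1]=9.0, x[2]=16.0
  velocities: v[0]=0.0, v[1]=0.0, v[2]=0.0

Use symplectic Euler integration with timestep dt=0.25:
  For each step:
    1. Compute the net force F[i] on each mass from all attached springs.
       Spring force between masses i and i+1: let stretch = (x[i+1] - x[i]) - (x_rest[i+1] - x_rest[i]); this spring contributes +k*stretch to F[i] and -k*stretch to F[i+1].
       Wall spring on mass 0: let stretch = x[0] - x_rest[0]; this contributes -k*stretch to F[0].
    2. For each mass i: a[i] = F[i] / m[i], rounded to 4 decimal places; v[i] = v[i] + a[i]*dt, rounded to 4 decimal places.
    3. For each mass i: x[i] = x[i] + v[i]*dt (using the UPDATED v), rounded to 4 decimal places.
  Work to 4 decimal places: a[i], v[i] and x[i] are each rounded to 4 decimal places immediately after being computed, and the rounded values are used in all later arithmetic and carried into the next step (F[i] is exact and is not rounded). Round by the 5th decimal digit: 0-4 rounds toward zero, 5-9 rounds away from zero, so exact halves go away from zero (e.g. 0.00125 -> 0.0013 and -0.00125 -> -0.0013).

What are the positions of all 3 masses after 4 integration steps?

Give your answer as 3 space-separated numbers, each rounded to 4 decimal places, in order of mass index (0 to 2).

Step 0: x=[7.0000 9.0000 16.0000] v=[0.0000 0.0000 0.0000]
Step 1: x=[5.7500 9.6250 15.5000] v=[-5.0000 2.5000 -2.0000]
Step 2: x=[4.0313 10.5000 14.7813] v=[-6.8750 3.5000 -2.8750]
Step 3: x=[2.9219 11.1016 14.2422] v=[-4.4376 2.4063 -2.1563]
Step 4: x=[3.1270 11.0733 14.1680] v=[0.8202 -0.1133 -0.2969]

Answer: 3.1270 11.0733 14.1680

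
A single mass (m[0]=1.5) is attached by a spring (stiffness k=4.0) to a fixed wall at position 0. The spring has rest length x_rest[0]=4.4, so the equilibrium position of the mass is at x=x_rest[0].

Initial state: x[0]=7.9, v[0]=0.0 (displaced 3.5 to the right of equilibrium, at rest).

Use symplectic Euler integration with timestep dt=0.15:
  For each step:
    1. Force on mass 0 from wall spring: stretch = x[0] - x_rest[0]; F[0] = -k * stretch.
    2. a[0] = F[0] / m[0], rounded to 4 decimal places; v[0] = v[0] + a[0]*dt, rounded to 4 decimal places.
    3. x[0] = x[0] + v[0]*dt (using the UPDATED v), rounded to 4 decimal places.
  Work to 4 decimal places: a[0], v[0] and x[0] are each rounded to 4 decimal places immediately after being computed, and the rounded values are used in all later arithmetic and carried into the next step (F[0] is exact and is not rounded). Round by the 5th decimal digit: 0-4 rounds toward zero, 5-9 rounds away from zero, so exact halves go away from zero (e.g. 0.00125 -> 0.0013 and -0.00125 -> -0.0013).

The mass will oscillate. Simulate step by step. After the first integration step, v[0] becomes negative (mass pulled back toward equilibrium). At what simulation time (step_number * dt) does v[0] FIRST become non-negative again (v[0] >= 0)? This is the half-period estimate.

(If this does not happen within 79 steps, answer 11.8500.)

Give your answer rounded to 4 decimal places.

Step 0: x=[7.9000] v=[0.0000]
Step 1: x=[7.6900] v=[-1.4000]
Step 2: x=[7.2826] v=[-2.7160]
Step 3: x=[6.7023] v=[-3.8690]
Step 4: x=[5.9838] v=[-4.7899]
Step 5: x=[5.1703] v=[-5.4234]
Step 6: x=[4.3106] v=[-5.7315]
Step 7: x=[3.4562] v=[-5.6957]
Step 8: x=[2.6585] v=[-5.3182]
Step 9: x=[1.9653] v=[-4.6216]
Step 10: x=[1.4181] v=[-3.6477]
Step 11: x=[1.0499] v=[-2.4549]
Step 12: x=[0.8827] v=[-1.1149]
Step 13: x=[0.9265] v=[0.2920]
First v>=0 after going negative at step 13, time=1.9500

Answer: 1.9500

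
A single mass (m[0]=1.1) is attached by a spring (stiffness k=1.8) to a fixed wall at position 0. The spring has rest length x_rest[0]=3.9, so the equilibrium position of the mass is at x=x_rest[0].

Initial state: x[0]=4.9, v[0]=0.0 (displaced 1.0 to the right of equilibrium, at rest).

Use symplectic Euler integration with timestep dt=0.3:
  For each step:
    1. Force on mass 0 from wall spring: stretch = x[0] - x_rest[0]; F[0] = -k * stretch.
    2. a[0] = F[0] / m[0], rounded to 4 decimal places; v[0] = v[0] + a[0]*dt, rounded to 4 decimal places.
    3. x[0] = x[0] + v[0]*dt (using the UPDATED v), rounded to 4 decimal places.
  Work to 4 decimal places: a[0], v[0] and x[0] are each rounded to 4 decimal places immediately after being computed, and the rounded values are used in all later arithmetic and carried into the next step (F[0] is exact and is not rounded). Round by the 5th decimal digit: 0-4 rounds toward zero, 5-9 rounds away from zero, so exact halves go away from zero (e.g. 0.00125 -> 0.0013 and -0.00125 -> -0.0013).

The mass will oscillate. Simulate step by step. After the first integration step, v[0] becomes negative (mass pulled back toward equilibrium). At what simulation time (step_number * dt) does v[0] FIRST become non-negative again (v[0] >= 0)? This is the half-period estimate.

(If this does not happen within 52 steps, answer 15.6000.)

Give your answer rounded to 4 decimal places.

Answer: 2.7000

Derivation:
Step 0: x=[4.9000] v=[0.0000]
Step 1: x=[4.7527] v=[-0.4909]
Step 2: x=[4.4799] v=[-0.9095]
Step 3: x=[4.1216] v=[-1.1942]
Step 4: x=[3.7307] v=[-1.3030]
Step 5: x=[3.3647] v=[-1.2199]
Step 6: x=[3.0776] v=[-0.9571]
Step 7: x=[2.9116] v=[-0.5534]
Step 8: x=[2.8911] v=[-0.0682]
Step 9: x=[3.0192] v=[0.4271]
First v>=0 after going negative at step 9, time=2.7000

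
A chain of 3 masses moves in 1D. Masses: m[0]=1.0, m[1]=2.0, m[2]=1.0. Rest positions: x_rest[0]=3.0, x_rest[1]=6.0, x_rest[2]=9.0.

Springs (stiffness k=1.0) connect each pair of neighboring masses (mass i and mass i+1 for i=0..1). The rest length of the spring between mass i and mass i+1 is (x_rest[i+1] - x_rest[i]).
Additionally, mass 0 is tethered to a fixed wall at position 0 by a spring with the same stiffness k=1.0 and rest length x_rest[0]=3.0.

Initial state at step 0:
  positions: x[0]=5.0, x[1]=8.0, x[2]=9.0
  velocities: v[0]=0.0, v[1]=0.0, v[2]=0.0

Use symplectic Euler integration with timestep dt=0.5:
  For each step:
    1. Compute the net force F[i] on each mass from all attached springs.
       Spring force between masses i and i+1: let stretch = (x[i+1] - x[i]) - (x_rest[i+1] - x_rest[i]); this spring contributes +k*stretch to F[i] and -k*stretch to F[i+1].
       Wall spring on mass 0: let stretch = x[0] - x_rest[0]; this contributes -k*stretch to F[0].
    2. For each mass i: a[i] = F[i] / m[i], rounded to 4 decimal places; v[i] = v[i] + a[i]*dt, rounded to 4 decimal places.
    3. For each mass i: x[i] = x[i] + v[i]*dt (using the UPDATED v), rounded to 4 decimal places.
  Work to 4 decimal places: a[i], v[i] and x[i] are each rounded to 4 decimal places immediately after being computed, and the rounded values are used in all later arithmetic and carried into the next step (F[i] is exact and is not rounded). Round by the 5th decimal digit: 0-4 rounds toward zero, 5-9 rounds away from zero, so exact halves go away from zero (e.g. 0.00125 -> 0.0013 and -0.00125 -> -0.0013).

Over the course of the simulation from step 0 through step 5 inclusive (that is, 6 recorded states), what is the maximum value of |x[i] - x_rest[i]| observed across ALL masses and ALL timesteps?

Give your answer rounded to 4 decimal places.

Step 0: x=[5.0000 8.0000 9.0000] v=[0.0000 0.0000 0.0000]
Step 1: x=[4.5000 7.7500 9.5000] v=[-1.0000 -0.5000 1.0000]
Step 2: x=[3.6875 7.3125 10.3125] v=[-1.6250 -0.8750 1.6250]
Step 3: x=[2.8594 6.7969 11.1250] v=[-1.6563 -1.0313 1.6250]
Step 4: x=[2.3008 6.3301 11.6055] v=[-1.1173 -0.9337 0.9610]
Step 5: x=[2.1743 6.0190 11.5172] v=[-0.2531 -0.6222 -0.1767]
Max displacement = 2.6055

Answer: 2.6055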